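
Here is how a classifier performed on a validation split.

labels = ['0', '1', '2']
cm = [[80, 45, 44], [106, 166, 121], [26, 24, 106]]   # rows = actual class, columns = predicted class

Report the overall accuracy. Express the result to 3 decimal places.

Accuracy = trace / total = (80+166+106=352) / 718 = 352/718 = 0.490

0.490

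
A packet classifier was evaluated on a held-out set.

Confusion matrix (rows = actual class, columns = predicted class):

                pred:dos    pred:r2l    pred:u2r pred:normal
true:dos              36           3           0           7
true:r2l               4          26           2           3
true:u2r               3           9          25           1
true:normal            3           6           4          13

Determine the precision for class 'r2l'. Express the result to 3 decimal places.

One-vs-rest for 'r2l': TP = diagonal; FP = other classes predicted 'r2l'; FN = 'r2l' predicted as other.
precision = TP/(TP+FP).
r2l: TP=26, FP=3+9+6=18 → 26/44 = 0.5909

0.591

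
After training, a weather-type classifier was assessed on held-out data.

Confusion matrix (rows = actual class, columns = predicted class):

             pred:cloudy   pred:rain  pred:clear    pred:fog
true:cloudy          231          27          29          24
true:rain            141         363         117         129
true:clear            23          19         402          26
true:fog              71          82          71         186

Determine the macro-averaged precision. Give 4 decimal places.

0.5985

Per-class precision (TP/(TP+FP)):
  cloudy: TP=231, FP=141+23+71=235 → 231/466 = 0.49571
  rain: TP=363, FP=27+19+82=128 → 363/491 = 0.73931
  clear: TP=402, FP=29+117+71=217 → 402/619 = 0.64943
  fog: TP=186, FP=24+129+26=179 → 186/365 = 0.50959
Macro-precision = mean = (0.49571 + 0.73931 + 0.64943 + 0.50959) / 4 = 0.5985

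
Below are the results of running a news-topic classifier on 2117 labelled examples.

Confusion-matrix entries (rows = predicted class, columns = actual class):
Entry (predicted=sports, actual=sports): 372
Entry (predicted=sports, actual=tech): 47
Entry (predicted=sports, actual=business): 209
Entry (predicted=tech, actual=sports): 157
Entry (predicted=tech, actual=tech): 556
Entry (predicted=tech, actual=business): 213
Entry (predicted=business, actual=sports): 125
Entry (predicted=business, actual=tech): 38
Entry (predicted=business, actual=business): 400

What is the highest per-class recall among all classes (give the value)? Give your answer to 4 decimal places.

Per-class recall (TP/(TP+FN)):
  sports: TP=372, FN=157+125=282 → 372/654 = 0.56881
  tech: TP=556, FN=47+38=85 → 556/641 = 0.86739
  business: TP=400, FN=209+213=422 → 400/822 = 0.48662
Highest is class 'tech' with recall = 0.8674.

0.8674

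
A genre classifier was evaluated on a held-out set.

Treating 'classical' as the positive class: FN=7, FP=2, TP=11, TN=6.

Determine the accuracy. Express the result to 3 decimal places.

0.654

Accuracy = (TP+TN)/N = (11+6)/26 = 0.654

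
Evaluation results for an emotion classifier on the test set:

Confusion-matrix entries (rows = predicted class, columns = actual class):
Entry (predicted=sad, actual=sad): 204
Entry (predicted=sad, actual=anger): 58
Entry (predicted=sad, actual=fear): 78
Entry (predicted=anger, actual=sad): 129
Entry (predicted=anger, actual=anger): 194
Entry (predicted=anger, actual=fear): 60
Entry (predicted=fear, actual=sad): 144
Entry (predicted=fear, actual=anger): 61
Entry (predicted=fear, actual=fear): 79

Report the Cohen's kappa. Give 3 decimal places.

0.204

Observed agreement pₒ = trace/N = 477/1007 = 0.4737
Expected agreement pₑ = Σ (rowᵢ·colᵢ)/N² = (477·340 + 313·383 + 217·284)/1007² = 0.3389
κ = (pₒ − pₑ)/(1 − pₑ) = (0.4737 − 0.3389)/(1 − 0.3389) = 0.204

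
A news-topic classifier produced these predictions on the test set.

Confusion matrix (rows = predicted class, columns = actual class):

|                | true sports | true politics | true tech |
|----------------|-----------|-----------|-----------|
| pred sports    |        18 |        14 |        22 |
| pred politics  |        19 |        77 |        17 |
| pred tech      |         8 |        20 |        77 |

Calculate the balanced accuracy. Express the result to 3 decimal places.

0.586

Balanced accuracy = mean of per-class recall.
  sports: recall = 18/45 = 0.4000
  politics: recall = 77/111 = 0.6937
  tech: recall = 77/116 = 0.6638
Mean = (0.4000 + 0.6937 + 0.6638) / 3 = 0.586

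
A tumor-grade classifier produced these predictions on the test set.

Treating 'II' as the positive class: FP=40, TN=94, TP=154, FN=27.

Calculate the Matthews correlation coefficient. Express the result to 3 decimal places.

MCC = (TP·TN − FP·FN) / √((TP+FP)(TP+FN)(TN+FP)(TN+FN))
Numerator = 154·94 − 40·27 = 13396
Denominator = √(194·181·134·121) = √569338396 = 23860.8130
MCC = 13396 / 23860.8130 = 0.561

0.561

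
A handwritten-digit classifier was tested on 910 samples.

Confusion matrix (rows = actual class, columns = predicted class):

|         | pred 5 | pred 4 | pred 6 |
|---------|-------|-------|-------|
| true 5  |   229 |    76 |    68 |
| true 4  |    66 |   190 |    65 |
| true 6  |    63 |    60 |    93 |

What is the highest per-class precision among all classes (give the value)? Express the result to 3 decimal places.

Per-class precision (TP/(TP+FP)):
  5: TP=229, FP=66+63=129 → 229/358 = 0.6397
  4: TP=190, FP=76+60=136 → 190/326 = 0.5828
  6: TP=93, FP=68+65=133 → 93/226 = 0.4115
Highest is class '5' with precision = 0.640.

0.640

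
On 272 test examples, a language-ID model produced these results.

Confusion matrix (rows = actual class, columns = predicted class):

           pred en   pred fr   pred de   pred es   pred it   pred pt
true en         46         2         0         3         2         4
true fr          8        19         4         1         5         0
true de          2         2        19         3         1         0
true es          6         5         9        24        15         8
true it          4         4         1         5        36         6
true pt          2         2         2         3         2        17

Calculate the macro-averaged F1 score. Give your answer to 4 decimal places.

Per-class F1 score (2·TP/(2·TP+FP+FN)):
  en: TP=46, FP=8+2+6+4+2=22, FN=2+0+3+2+4=11 → 92/125 = 0.73600
  fr: TP=19, FP=2+2+5+4+2=15, FN=8+4+1+5+0=18 → 38/71 = 0.53521
  de: TP=19, FP=0+4+9+1+2=16, FN=2+2+3+1+0=8 → 38/62 = 0.61290
  es: TP=24, FP=3+1+3+5+3=15, FN=6+5+9+15+8=43 → 48/106 = 0.45283
  it: TP=36, FP=2+5+1+15+2=25, FN=4+4+1+5+6=20 → 72/117 = 0.61538
  pt: TP=17, FP=4+0+0+8+6=18, FN=2+2+2+3+2=11 → 34/63 = 0.53968
Macro-F1 score = mean = (0.73600 + 0.53521 + 0.61290 + 0.45283 + 0.61538 + 0.53968) / 6 = 0.5820

0.5820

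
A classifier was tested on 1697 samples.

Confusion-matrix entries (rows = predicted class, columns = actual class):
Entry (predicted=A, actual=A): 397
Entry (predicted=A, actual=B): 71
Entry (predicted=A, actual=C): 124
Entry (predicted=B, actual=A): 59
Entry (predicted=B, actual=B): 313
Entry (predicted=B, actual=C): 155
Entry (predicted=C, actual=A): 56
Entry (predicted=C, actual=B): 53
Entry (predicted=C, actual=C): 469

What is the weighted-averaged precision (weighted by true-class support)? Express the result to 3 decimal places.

Per-class precision (TP/(TP+FP)):
  A: TP=397, FP=71+124=195 → 397/592 = 0.6706
  B: TP=313, FP=59+155=214 → 313/527 = 0.5939
  C: TP=469, FP=56+53=109 → 469/578 = 0.8114
Weighted-precision = Σ (supportᵢ/N)·precisionᵢ with N=1697: (512/1697)·0.6706 + (437/1697)·0.5939 + (748/1697)·0.8114 = 0.713

0.713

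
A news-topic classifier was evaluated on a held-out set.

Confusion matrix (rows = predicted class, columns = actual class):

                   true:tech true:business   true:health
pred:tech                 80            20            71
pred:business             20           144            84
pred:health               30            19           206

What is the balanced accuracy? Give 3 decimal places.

0.658

Balanced accuracy = mean of per-class recall.
  tech: recall = 80/130 = 0.6154
  business: recall = 144/183 = 0.7869
  health: recall = 206/361 = 0.5706
Mean = (0.6154 + 0.7869 + 0.5706) / 3 = 0.658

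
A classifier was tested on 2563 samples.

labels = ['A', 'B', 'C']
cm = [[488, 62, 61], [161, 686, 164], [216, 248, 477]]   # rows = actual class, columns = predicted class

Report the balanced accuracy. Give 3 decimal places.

0.661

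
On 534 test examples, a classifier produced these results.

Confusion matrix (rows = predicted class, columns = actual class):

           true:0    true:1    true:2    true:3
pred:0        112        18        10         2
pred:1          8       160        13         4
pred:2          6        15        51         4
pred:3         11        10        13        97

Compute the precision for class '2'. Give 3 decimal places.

0.671

Treat '2' as positive and all other classes as negative.
precision = TP/(TP+FP).
2: TP=51, FP=6+15+4=25 → 51/76 = 0.6711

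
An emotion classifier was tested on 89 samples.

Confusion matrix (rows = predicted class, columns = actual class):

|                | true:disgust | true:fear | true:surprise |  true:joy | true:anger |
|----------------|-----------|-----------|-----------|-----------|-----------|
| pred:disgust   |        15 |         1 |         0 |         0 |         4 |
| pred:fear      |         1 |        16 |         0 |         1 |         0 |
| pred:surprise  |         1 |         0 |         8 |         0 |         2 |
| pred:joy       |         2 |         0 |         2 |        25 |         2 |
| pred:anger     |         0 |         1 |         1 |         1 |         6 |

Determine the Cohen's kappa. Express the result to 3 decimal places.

0.724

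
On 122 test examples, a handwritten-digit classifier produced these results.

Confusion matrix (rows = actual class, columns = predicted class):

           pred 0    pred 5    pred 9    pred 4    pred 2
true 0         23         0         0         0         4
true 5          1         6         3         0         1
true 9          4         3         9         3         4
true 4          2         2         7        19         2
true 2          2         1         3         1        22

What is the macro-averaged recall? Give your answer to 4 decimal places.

0.6282

Per-class recall (TP/(TP+FN)):
  0: TP=23, FN=0+0+0+4=4 → 23/27 = 0.85185
  5: TP=6, FN=1+3+0+1=5 → 6/11 = 0.54545
  9: TP=9, FN=4+3+3+4=14 → 9/23 = 0.39130
  4: TP=19, FN=2+2+7+2=13 → 19/32 = 0.59375
  2: TP=22, FN=2+1+3+1=7 → 22/29 = 0.75862
Macro-recall = mean = (0.85185 + 0.54545 + 0.39130 + 0.59375 + 0.75862) / 5 = 0.6282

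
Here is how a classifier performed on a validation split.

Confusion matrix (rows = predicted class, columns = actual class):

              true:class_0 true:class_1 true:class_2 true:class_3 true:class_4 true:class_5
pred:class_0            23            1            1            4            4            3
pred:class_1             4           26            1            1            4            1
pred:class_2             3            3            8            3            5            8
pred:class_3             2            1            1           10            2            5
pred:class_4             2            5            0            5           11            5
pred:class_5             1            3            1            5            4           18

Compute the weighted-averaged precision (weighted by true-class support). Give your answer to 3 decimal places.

Per-class precision (TP/(TP+FP)):
  class_0: TP=23, FP=1+1+4+4+3=13 → 23/36 = 0.6389
  class_1: TP=26, FP=4+1+1+4+1=11 → 26/37 = 0.7027
  class_2: TP=8, FP=3+3+3+5+8=22 → 8/30 = 0.2667
  class_3: TP=10, FP=2+1+1+2+5=11 → 10/21 = 0.4762
  class_4: TP=11, FP=2+5+0+5+5=17 → 11/28 = 0.3929
  class_5: TP=18, FP=1+3+1+5+4=14 → 18/32 = 0.5625
Weighted-precision = Σ (supportᵢ/N)·precisionᵢ with N=184: (35/184)·0.6389 + (39/184)·0.7027 + (12/184)·0.2667 + (28/184)·0.4762 + (30/184)·0.3929 + (40/184)·0.5625 = 0.547

0.547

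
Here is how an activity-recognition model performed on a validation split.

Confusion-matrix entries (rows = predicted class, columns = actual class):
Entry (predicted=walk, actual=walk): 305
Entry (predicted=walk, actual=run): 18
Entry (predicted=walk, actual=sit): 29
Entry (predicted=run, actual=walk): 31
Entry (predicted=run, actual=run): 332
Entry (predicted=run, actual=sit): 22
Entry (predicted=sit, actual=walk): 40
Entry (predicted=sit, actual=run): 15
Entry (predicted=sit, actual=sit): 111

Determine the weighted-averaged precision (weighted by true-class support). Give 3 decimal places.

0.829

Per-class precision (TP/(TP+FP)):
  walk: TP=305, FP=18+29=47 → 305/352 = 0.8665
  run: TP=332, FP=31+22=53 → 332/385 = 0.8623
  sit: TP=111, FP=40+15=55 → 111/166 = 0.6687
Weighted-precision = Σ (supportᵢ/N)·precisionᵢ with N=903: (376/903)·0.8665 + (365/903)·0.8623 + (162/903)·0.6687 = 0.829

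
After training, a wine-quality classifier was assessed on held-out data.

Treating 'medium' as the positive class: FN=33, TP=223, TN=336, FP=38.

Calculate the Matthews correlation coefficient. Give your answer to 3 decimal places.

0.767

MCC = (TP·TN − FP·FN) / √((TP+FP)(TP+FN)(TN+FP)(TN+FN))
Numerator = 223·336 − 38·33 = 73674
Denominator = √(261·256·374·369) = √9221008896 = 96026.0845
MCC = 73674 / 96026.0845 = 0.767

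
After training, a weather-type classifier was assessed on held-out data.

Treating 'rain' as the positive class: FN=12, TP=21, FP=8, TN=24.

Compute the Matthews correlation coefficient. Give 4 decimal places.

0.3886

MCC = (TP·TN − FP·FN) / √((TP+FP)(TP+FN)(TN+FP)(TN+FN))
Numerator = 21·24 − 8·12 = 408
Denominator = √(29·33·32·36) = √1102464 = 1049.9829
MCC = 408 / 1049.9829 = 0.3886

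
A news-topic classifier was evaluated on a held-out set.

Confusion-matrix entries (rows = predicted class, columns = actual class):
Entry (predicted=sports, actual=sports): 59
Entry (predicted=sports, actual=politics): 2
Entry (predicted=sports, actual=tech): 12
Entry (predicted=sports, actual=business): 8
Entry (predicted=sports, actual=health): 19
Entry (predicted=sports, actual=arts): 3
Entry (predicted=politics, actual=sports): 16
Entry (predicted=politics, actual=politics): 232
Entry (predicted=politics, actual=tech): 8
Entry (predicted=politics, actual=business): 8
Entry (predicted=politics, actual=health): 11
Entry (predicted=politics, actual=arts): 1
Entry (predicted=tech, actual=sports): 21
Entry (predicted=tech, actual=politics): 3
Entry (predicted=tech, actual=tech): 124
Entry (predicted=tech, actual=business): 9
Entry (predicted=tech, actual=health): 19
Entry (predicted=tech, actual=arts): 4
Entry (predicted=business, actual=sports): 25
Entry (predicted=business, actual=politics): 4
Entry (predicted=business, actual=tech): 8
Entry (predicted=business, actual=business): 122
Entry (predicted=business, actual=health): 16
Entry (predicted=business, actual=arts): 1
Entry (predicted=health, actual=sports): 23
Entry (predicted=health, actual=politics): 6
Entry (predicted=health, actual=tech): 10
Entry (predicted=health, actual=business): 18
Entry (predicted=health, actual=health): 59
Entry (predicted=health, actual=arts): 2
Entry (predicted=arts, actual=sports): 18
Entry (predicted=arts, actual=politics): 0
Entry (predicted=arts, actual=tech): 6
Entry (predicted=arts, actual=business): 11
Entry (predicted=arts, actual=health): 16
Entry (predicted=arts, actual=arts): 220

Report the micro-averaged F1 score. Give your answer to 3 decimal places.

Micro-averaging pools counts across classes: ΣTP=816, ΣFP=308, ΣFN=308.
Micro-F1 score = 2·TP/(2·TP+FP+FN) on pooled counts = 0.726 (equals overall accuracy in single-label multiclass).

0.726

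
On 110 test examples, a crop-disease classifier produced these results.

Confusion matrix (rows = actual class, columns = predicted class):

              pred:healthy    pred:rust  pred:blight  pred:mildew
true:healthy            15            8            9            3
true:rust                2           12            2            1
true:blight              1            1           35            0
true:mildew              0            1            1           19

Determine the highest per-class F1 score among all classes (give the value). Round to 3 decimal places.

0.864

Per-class F1 score (2·TP/(2·TP+FP+FN)):
  healthy: TP=15, FP=2+1+0=3, FN=8+9+3=20 → 30/53 = 0.5660
  rust: TP=12, FP=8+1+1=10, FN=2+2+1=5 → 24/39 = 0.6154
  blight: TP=35, FP=9+2+1=12, FN=1+1+0=2 → 70/84 = 0.8333
  mildew: TP=19, FP=3+1+0=4, FN=0+1+1=2 → 38/44 = 0.8636
Highest is class 'mildew' with F1 score = 0.864.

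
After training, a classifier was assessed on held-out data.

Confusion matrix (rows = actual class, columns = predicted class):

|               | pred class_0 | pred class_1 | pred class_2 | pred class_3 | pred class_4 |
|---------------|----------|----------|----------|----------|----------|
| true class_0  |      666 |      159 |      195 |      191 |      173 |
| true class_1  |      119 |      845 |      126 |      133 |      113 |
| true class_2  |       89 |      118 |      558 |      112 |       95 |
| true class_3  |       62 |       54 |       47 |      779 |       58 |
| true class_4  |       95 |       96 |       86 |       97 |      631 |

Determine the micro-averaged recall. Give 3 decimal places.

0.611

Micro-averaging pools counts across classes: ΣTP=3479, ΣFP=2218, ΣFN=2218.
Micro-recall = TP/(TP+FN) on pooled counts = 0.611 (equals overall accuracy in single-label multiclass).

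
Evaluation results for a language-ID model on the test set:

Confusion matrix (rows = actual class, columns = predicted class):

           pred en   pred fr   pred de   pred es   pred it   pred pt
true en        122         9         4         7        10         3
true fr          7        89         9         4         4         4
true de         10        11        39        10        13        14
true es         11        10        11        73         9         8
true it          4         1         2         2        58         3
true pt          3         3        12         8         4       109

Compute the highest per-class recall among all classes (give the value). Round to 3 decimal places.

Per-class recall (TP/(TP+FN)):
  en: TP=122, FN=9+4+7+10+3=33 → 122/155 = 0.7871
  fr: TP=89, FN=7+9+4+4+4=28 → 89/117 = 0.7607
  de: TP=39, FN=10+11+10+13+14=58 → 39/97 = 0.4021
  es: TP=73, FN=11+10+11+9+8=49 → 73/122 = 0.5984
  it: TP=58, FN=4+1+2+2+3=12 → 58/70 = 0.8286
  pt: TP=109, FN=3+3+12+8+4=30 → 109/139 = 0.7842
Highest is class 'it' with recall = 0.829.

0.829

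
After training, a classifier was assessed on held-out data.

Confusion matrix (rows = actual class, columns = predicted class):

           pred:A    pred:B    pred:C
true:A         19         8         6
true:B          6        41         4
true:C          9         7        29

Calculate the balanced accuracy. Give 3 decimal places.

0.675

Balanced accuracy = mean of per-class recall.
  A: recall = 19/33 = 0.5758
  B: recall = 41/51 = 0.8039
  C: recall = 29/45 = 0.6444
Mean = (0.5758 + 0.8039 + 0.6444) / 3 = 0.675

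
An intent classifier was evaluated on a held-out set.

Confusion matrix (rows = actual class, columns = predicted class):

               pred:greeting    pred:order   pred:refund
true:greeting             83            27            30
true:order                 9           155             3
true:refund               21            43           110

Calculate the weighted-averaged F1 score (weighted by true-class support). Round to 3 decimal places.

0.717

Per-class F1 score (2·TP/(2·TP+FP+FN)):
  greeting: TP=83, FP=9+21=30, FN=27+30=57 → 166/253 = 0.6561
  order: TP=155, FP=27+43=70, FN=9+3=12 → 310/392 = 0.7908
  refund: TP=110, FP=30+3=33, FN=21+43=64 → 220/317 = 0.6940
Weighted-F1 score = Σ (supportᵢ/N)·F1 scoreᵢ with N=481: (140/481)·0.6561 + (167/481)·0.7908 + (174/481)·0.6940 = 0.717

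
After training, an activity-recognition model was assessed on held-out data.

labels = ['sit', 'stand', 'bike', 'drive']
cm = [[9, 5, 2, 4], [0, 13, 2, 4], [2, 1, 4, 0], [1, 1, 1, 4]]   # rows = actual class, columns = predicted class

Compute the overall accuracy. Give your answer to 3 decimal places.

0.566

Accuracy = trace / total = (9+13+4+4=30) / 53 = 30/53 = 0.566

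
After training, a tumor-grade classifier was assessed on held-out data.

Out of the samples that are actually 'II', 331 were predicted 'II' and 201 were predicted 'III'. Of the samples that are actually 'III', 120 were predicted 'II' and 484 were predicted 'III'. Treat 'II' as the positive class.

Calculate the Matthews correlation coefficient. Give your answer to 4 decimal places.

MCC = (TP·TN − FP·FN) / √((TP+FP)(TP+FN)(TN+FP)(TN+FN))
Numerator = 331·484 − 120·201 = 136084
Denominator = √(451·532·604·685) = √99269465680 = 315070.5725
MCC = 136084 / 315070.5725 = 0.4319

0.4319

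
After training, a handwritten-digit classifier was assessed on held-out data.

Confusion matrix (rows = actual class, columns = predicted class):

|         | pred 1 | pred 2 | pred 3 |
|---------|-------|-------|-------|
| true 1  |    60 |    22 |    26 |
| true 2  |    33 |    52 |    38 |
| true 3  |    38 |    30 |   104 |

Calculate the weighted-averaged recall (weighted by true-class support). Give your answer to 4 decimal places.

0.5360

Per-class recall (TP/(TP+FN)):
  1: TP=60, FN=22+26=48 → 60/108 = 0.55556
  2: TP=52, FN=33+38=71 → 52/123 = 0.42276
  3: TP=104, FN=38+30=68 → 104/172 = 0.60465
Weighted-recall = Σ (supportᵢ/N)·recallᵢ with N=403: (108/403)·0.55556 + (123/403)·0.42276 + (172/403)·0.60465 = 0.5360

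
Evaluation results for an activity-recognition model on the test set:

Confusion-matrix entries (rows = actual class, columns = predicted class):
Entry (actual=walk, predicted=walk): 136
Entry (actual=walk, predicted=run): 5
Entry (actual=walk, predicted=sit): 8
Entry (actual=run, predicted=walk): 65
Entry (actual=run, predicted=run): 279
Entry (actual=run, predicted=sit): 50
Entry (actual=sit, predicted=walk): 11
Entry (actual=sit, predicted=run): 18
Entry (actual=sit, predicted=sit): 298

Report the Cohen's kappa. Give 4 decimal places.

0.7212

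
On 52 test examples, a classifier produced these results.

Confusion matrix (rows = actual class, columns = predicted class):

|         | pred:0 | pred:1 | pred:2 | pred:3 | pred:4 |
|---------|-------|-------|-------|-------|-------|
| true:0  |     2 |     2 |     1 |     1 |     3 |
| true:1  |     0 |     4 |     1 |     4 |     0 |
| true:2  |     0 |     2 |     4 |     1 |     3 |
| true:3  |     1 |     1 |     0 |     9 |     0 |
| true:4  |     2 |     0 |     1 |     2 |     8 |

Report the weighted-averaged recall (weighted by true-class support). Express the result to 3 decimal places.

Per-class recall (TP/(TP+FN)):
  0: TP=2, FN=2+1+1+3=7 → 2/9 = 0.2222
  1: TP=4, FN=0+1+4+0=5 → 4/9 = 0.4444
  2: TP=4, FN=0+2+1+3=6 → 4/10 = 0.4000
  3: TP=9, FN=1+1+0+0=2 → 9/11 = 0.8182
  4: TP=8, FN=2+0+1+2=5 → 8/13 = 0.6154
Weighted-recall = Σ (supportᵢ/N)·recallᵢ with N=52: (9/52)·0.2222 + (9/52)·0.4444 + (10/52)·0.4000 + (11/52)·0.8182 + (13/52)·0.6154 = 0.519

0.519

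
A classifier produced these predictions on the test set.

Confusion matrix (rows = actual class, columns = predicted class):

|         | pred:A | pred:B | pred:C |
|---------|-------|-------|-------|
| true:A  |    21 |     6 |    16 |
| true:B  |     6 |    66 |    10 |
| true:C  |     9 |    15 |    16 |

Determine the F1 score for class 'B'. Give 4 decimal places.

F1 score = 2·TP/(2·TP+FP+FN).
B: TP=66, FP=6+15=21, FN=6+10=16 → 132/169 = 0.78107

0.7811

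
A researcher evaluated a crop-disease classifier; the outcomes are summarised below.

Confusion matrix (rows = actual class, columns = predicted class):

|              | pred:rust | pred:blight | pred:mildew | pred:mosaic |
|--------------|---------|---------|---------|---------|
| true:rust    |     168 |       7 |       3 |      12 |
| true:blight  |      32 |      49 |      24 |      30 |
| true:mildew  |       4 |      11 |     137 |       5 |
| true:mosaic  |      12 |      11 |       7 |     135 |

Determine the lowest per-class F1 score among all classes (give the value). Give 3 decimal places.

Per-class F1 score (2·TP/(2·TP+FP+FN)):
  rust: TP=168, FP=32+4+12=48, FN=7+3+12=22 → 336/406 = 0.8276
  blight: TP=49, FP=7+11+11=29, FN=32+24+30=86 → 98/213 = 0.4601
  mildew: TP=137, FP=3+24+7=34, FN=4+11+5=20 → 274/328 = 0.8354
  mosaic: TP=135, FP=12+30+5=47, FN=12+11+7=30 → 270/347 = 0.7781
Lowest is class 'blight' with F1 score = 0.460.

0.460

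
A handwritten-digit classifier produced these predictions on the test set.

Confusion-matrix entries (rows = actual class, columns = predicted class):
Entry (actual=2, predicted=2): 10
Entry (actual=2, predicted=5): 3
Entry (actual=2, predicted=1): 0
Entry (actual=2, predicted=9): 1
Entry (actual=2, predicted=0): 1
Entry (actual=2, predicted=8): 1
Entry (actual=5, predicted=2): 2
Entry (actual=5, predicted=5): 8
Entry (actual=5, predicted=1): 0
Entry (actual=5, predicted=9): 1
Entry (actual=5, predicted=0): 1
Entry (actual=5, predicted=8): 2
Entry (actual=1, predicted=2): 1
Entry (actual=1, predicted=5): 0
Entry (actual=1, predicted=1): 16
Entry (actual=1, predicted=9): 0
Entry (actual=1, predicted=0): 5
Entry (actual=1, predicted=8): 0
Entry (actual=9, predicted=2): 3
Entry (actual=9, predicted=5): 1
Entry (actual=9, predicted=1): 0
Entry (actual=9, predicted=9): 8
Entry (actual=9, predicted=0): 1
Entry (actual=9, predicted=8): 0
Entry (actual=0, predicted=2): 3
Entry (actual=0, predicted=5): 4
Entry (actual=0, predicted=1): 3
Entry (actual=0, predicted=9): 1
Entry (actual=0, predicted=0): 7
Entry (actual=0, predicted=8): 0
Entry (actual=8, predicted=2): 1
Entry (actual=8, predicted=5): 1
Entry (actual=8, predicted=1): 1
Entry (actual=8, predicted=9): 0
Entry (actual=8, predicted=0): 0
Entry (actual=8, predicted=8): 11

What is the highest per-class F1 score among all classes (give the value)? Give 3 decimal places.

Per-class F1 score (2·TP/(2·TP+FP+FN)):
  2: TP=10, FP=2+1+3+3+1=10, FN=3+0+1+1+1=6 → 20/36 = 0.5556
  5: TP=8, FP=3+0+1+4+1=9, FN=2+0+1+1+2=6 → 16/31 = 0.5161
  1: TP=16, FP=0+0+0+3+1=4, FN=1+0+0+5+0=6 → 32/42 = 0.7619
  9: TP=8, FP=1+1+0+1+0=3, FN=3+1+0+1+0=5 → 16/24 = 0.6667
  0: TP=7, FP=1+1+5+1+0=8, FN=3+4+3+1+0=11 → 14/33 = 0.4242
  8: TP=11, FP=1+2+0+0+0=3, FN=1+1+1+0+0=3 → 22/28 = 0.7857
Highest is class '8' with F1 score = 0.786.

0.786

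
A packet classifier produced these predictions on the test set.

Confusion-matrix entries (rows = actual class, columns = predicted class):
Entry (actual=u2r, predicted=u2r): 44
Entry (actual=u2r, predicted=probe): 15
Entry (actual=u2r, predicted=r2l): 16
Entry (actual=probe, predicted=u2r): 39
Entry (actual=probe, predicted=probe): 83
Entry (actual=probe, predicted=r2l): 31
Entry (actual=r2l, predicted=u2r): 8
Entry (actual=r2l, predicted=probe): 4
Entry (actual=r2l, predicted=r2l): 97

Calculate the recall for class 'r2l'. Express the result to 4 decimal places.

0.8899

Take TP from the diagonal, FP from the rest of the 'r2l' prediction marginal, FN from the rest of the 'r2l' actual marginal.
recall = TP/(TP+FN).
r2l: TP=97, FN=8+4=12 → 97/109 = 0.88991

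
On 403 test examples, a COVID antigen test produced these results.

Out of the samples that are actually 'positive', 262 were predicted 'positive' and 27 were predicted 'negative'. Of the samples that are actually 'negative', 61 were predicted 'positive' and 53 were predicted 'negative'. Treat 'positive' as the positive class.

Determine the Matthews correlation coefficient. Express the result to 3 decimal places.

0.419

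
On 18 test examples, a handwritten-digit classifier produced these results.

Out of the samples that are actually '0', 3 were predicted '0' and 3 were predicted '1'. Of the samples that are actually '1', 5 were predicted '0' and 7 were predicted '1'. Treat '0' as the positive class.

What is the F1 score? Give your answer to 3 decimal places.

0.429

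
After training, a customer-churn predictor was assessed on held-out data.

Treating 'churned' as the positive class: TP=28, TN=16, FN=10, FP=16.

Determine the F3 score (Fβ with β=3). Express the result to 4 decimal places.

Fβ = (1+β²)·TP / ((1+β²)·TP + β²·FN + FP), with β²=9
= 10·28 / (10·28 + 9·10 + 16) = 0.7254

0.7254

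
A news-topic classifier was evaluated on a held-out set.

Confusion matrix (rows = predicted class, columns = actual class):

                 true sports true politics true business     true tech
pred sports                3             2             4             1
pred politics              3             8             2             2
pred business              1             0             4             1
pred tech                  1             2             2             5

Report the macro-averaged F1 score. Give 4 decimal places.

Per-class F1 score (2·TP/(2·TP+FP+FN)):
  sports: TP=3, FP=2+4+1=7, FN=3+1+1=5 → 6/18 = 0.33333
  politics: TP=8, FP=3+2+2=7, FN=2+0+2=4 → 16/27 = 0.59259
  business: TP=4, FP=1+0+1=2, FN=4+2+2=8 → 8/18 = 0.44444
  tech: TP=5, FP=1+2+2=5, FN=1+2+1=4 → 10/19 = 0.52632
Macro-F1 score = mean = (0.33333 + 0.59259 + 0.44444 + 0.52632) / 4 = 0.4742

0.4742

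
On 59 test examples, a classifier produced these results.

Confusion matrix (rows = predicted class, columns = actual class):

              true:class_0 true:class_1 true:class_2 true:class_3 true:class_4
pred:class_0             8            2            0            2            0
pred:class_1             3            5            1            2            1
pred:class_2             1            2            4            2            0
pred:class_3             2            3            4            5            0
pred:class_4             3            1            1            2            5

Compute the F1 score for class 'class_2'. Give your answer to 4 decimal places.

0.4211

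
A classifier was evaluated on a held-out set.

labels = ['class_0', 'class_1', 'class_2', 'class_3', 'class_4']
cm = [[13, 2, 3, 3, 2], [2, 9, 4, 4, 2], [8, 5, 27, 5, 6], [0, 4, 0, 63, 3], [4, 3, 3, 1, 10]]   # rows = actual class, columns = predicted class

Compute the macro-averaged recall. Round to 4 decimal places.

Per-class recall (TP/(TP+FN)):
  class_0: TP=13, FN=2+3+3+2=10 → 13/23 = 0.56522
  class_1: TP=9, FN=2+4+4+2=12 → 9/21 = 0.42857
  class_2: TP=27, FN=8+5+5+6=24 → 27/51 = 0.52941
  class_3: TP=63, FN=0+4+0+3=7 → 63/70 = 0.90000
  class_4: TP=10, FN=4+3+3+1=11 → 10/21 = 0.47619
Macro-recall = mean = (0.56522 + 0.42857 + 0.52941 + 0.90000 + 0.47619) / 5 = 0.5799

0.5799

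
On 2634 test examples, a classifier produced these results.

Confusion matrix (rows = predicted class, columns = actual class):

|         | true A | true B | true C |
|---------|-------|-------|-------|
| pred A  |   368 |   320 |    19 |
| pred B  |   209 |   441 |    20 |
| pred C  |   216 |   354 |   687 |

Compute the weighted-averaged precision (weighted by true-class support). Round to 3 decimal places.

Per-class precision (TP/(TP+FP)):
  A: TP=368, FP=320+19=339 → 368/707 = 0.5205
  B: TP=441, FP=209+20=229 → 441/670 = 0.6582
  C: TP=687, FP=216+354=570 → 687/1257 = 0.5465
Weighted-precision = Σ (supportᵢ/N)·precisionᵢ with N=2634: (793/2634)·0.5205 + (1115/2634)·0.6582 + (726/2634)·0.5465 = 0.586

0.586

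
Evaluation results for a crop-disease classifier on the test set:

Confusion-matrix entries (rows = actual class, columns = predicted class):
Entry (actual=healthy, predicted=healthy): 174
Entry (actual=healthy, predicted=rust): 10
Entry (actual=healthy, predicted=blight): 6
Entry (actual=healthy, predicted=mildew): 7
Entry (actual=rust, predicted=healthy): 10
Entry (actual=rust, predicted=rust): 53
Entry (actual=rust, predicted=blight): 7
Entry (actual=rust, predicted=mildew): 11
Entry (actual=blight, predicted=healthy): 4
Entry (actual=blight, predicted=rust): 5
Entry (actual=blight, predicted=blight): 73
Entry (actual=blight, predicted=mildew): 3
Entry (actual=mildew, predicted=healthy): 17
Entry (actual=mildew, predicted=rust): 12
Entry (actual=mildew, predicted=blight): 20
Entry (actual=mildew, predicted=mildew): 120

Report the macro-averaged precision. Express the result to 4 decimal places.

0.7628

Per-class precision (TP/(TP+FP)):
  healthy: TP=174, FP=10+4+17=31 → 174/205 = 0.84878
  rust: TP=53, FP=10+5+12=27 → 53/80 = 0.66250
  blight: TP=73, FP=6+7+20=33 → 73/106 = 0.68868
  mildew: TP=120, FP=7+11+3=21 → 120/141 = 0.85106
Macro-precision = mean = (0.84878 + 0.66250 + 0.68868 + 0.85106) / 4 = 0.7628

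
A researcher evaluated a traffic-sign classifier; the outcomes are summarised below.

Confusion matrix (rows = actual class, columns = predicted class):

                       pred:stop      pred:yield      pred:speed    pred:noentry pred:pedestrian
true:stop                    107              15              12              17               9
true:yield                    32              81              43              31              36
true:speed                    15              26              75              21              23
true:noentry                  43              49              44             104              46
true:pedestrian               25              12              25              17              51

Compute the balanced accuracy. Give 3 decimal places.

0.451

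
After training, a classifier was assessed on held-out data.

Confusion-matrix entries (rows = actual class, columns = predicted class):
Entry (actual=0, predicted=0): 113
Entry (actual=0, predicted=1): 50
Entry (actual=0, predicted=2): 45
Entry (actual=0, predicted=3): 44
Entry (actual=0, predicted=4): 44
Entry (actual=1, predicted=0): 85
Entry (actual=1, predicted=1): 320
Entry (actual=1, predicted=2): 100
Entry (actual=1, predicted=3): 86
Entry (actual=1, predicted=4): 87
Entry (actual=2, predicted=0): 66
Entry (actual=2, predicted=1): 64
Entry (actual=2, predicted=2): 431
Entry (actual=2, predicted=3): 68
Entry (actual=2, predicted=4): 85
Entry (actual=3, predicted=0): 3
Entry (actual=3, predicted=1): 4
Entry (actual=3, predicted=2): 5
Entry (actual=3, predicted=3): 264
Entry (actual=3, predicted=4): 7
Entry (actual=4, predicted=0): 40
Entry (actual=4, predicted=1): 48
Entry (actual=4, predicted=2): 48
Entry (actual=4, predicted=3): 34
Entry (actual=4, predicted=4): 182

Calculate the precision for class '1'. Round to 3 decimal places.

Take TP from the diagonal, FP from the rest of the '1' prediction marginal, FN from the rest of the '1' actual marginal.
precision = TP/(TP+FP).
1: TP=320, FP=50+64+4+48=166 → 320/486 = 0.6584

0.658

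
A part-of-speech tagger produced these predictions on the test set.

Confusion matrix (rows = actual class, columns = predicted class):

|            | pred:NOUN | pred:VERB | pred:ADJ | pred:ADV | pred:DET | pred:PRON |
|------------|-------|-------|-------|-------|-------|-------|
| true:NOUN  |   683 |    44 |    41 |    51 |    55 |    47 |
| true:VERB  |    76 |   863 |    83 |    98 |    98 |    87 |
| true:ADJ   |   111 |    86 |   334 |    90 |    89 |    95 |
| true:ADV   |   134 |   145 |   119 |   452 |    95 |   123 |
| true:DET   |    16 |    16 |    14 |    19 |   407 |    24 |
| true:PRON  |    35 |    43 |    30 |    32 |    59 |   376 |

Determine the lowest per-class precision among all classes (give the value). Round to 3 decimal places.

0.500

Per-class precision (TP/(TP+FP)):
  NOUN: TP=683, FP=76+111+134+16+35=372 → 683/1055 = 0.6474
  VERB: TP=863, FP=44+86+145+16+43=334 → 863/1197 = 0.7210
  ADJ: TP=334, FP=41+83+119+14+30=287 → 334/621 = 0.5378
  ADV: TP=452, FP=51+98+90+19+32=290 → 452/742 = 0.6092
  DET: TP=407, FP=55+98+89+95+59=396 → 407/803 = 0.5068
  PRON: TP=376, FP=47+87+95+123+24=376 → 376/752 = 0.5000
Lowest is class 'PRON' with precision = 0.500.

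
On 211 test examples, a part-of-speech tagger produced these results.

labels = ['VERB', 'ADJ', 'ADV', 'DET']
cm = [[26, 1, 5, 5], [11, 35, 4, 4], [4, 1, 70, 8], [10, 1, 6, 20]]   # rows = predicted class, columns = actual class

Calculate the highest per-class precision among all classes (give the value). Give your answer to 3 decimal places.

Per-class precision (TP/(TP+FP)):
  VERB: TP=26, FP=1+5+5=11 → 26/37 = 0.7027
  ADJ: TP=35, FP=11+4+4=19 → 35/54 = 0.6481
  ADV: TP=70, FP=4+1+8=13 → 70/83 = 0.8434
  DET: TP=20, FP=10+1+6=17 → 20/37 = 0.5405
Highest is class 'ADV' with precision = 0.843.

0.843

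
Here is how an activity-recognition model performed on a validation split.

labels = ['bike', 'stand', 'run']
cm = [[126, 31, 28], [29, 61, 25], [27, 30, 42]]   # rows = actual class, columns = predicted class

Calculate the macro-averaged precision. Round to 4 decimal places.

0.5448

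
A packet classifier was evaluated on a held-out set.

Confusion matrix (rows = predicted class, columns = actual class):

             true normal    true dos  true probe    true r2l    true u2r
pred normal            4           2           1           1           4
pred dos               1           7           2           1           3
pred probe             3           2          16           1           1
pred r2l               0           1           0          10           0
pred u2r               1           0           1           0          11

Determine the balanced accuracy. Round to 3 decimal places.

Balanced accuracy = mean of per-class recall.
  normal: recall = 4/9 = 0.4444
  dos: recall = 7/12 = 0.5833
  probe: recall = 16/20 = 0.8000
  r2l: recall = 10/13 = 0.7692
  u2r: recall = 11/19 = 0.5789
Mean = (0.4444 + 0.5833 + 0.8000 + 0.7692 + 0.5789) / 5 = 0.635

0.635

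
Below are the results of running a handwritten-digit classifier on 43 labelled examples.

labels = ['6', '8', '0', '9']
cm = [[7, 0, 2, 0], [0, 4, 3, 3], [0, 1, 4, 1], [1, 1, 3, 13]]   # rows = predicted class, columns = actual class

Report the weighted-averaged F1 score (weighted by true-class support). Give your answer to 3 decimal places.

0.641

Per-class F1 score (2·TP/(2·TP+FP+FN)):
  6: TP=7, FP=0+2+0=2, FN=0+0+1=1 → 14/17 = 0.8235
  8: TP=4, FP=0+3+3=6, FN=0+1+1=2 → 8/16 = 0.5000
  0: TP=4, FP=0+1+1=2, FN=2+3+3=8 → 8/18 = 0.4444
  9: TP=13, FP=1+1+3=5, FN=0+3+1=4 → 26/35 = 0.7429
Weighted-F1 score = Σ (supportᵢ/N)·F1 scoreᵢ with N=43: (8/43)·0.8235 + (6/43)·0.5000 + (12/43)·0.4444 + (17/43)·0.7429 = 0.641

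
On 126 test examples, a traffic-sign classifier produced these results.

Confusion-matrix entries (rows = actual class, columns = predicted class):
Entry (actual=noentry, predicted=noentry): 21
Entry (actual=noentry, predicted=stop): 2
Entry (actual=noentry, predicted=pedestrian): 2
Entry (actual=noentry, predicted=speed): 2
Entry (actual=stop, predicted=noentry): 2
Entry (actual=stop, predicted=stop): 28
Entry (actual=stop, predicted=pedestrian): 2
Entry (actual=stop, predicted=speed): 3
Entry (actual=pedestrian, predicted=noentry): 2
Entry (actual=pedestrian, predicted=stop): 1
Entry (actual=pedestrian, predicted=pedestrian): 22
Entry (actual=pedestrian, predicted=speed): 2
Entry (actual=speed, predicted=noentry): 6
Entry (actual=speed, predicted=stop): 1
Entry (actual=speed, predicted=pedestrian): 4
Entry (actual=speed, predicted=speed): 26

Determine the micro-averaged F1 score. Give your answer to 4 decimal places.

0.7698

Micro-averaging pools counts across classes: ΣTP=97, ΣFP=29, ΣFN=29.
Micro-F1 score = 2·TP/(2·TP+FP+FN) on pooled counts = 0.7698 (equals overall accuracy in single-label multiclass).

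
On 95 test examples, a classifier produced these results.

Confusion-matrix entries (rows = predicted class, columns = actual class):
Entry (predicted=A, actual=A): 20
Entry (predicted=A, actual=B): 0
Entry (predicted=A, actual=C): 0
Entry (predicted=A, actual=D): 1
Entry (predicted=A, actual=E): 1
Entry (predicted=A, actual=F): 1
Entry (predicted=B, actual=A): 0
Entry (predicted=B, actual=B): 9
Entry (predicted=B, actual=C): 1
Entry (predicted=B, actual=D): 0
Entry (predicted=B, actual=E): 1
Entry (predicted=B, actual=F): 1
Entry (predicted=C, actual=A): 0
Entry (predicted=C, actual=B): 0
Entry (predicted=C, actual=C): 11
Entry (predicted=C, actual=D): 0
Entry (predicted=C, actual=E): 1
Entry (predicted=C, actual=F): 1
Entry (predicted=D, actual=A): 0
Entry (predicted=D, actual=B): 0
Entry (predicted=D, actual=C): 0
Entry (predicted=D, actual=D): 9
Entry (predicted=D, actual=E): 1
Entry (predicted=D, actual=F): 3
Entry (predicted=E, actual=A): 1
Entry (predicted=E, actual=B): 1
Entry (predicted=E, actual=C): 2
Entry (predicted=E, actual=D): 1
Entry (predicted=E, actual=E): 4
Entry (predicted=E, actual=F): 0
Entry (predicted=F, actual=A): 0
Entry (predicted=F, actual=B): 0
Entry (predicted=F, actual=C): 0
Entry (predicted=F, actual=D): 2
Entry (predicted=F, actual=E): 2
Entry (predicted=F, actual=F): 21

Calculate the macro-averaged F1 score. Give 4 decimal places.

0.7439

Per-class F1 score (2·TP/(2·TP+FP+FN)):
  A: TP=20, FP=0+0+1+1+1=3, FN=0+0+0+1+0=1 → 40/44 = 0.90909
  B: TP=9, FP=0+1+0+1+1=3, FN=0+0+0+1+0=1 → 18/22 = 0.81818
  C: TP=11, FP=0+0+0+1+1=2, FN=0+1+0+2+0=3 → 22/27 = 0.81481
  D: TP=9, FP=0+0+0+1+3=4, FN=1+0+0+1+2=4 → 18/26 = 0.69231
  E: TP=4, FP=1+1+2+1+0=5, FN=1+1+1+1+2=6 → 8/19 = 0.42105
  F: TP=21, FP=0+0+0+2+2=4, FN=1+1+1+3+0=6 → 42/52 = 0.80769
Macro-F1 score = mean = (0.90909 + 0.81818 + 0.81481 + 0.69231 + 0.42105 + 0.80769) / 6 = 0.7439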